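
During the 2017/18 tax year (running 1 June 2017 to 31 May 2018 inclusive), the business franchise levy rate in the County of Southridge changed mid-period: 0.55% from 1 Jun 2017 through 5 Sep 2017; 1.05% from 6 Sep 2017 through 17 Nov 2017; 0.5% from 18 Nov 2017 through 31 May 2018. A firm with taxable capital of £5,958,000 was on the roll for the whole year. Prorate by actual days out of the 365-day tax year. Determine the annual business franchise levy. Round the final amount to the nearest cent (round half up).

£37,135.48

1 Jun – 5 Sep 2017: 97 days at 0.55% → £5,958,000 × 0.55% × 97/365 = £8,708.4740
6 Sep – 17 Nov 2017: 73 days at 1.05% → £5,958,000 × 1.05% × 73/365 = £12,511.8000
18 Nov 2017 – 31 May 2018: 195 days at 0.5% → £5,958,000 × 0.5% × 195/365 = £15,915.2055
Total = £37,135.4795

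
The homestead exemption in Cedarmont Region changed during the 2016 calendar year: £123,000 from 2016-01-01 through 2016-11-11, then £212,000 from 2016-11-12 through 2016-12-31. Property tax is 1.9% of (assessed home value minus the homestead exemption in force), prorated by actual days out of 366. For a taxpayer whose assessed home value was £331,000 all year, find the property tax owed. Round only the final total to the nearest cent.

2016-01-01 to 2016-11-11: 316 days, exemption £123,000 → (£331,000 − £123,000) × 1.9% × 316/366 = £3,412.1093
2016-11-12 to 2016-12-31: 50 days, exemption £212,000 → (£331,000 − £212,000) × 1.9% × 50/366 = £308.8798
Total = £3,720.9891

£3,720.99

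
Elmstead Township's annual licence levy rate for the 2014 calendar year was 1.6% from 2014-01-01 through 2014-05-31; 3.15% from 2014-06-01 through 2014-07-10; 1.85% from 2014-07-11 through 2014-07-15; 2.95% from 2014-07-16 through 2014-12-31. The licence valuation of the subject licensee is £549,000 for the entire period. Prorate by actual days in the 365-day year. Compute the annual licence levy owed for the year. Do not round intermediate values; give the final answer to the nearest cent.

2014-01-01 to 2014-05-31: 151 days at 1.6% → £549,000 × 1.6% × 151/365 = £3,633.9288
2014-06-01 to 2014-07-10: 40 days at 3.15% → £549,000 × 3.15% × 40/365 = £1,895.1781
2014-07-11 to 2014-07-15: 5 days at 1.85% → £549,000 × 1.85% × 5/365 = £139.1301
2014-07-16 to 2014-12-31: 169 days at 2.95% → £549,000 × 2.95% × 169/365 = £7,498.7384
Total = £13,166.9753

£13,166.98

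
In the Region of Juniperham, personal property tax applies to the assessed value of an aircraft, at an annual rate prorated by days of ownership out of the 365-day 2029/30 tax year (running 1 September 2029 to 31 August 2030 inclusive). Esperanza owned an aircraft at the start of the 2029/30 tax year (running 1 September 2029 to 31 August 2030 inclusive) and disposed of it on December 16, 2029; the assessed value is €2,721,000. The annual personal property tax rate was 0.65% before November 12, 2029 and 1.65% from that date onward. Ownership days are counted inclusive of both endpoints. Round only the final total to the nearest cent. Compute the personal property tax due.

€7,793.99

September 1 – November 11, 2029: 72 days at 0.65% → €2,721,000 × 0.65% × 72/365 = €3,488.8438
November 12 – December 16, 2029: 35 days at 1.65% → €2,721,000 × 1.65% × 35/365 = €4,305.1438
Total = €7,793.9877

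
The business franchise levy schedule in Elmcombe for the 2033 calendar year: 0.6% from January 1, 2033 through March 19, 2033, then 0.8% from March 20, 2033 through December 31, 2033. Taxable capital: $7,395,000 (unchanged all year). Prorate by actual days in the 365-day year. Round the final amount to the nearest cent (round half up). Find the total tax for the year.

January 1 – March 19, 2033: 78 days at 0.6% → $7,395,000 × 0.6% × 78/365 = $9,481.8082
March 20 – December 31, 2033: 287 days at 0.8% → $7,395,000 × 0.8% × 287/365 = $46,517.5890
Total = $55,999.3973

$55,999.40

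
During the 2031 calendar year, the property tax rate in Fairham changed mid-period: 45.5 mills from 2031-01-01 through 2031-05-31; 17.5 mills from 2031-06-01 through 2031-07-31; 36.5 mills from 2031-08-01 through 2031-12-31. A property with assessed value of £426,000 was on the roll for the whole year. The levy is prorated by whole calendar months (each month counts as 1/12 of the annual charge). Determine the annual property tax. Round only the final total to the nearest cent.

2031-01-01 to 2031-05-31: 5 months at 45.5 mills → £426,000 × 4.55% × 5/12 = £8,076.2500
2031-06-01 to 2031-07-31: 2 months at 17.5 mills → £426,000 × 1.75% × 2/12 = £1,242.5000
2031-08-01 to 2031-12-31: 5 months at 36.5 mills → £426,000 × 3.65% × 5/12 = £6,478.7500
Total = £15,797.5000

£15,797.50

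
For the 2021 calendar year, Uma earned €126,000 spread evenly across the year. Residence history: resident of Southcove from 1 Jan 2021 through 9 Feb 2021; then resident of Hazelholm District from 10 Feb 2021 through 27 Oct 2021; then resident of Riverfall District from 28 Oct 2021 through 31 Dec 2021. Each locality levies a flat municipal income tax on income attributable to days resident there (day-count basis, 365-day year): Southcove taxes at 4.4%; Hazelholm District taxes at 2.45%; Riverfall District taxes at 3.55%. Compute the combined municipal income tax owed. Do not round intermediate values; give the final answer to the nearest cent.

Southcove, 1 Jan – 9 Feb 2021: 40 days → €126,000 × 4.4% × 40/365 = €607.5616
Hazelholm District, 10 Feb – 27 Oct 2021: 260 days → €126,000 × 2.45% × 260/365 = €2,198.9589
Riverfall District, 28 Oct – 31 Dec 2021: 65 days → €126,000 × 3.55% × 65/365 = €796.5616
Total = €3,603.0822

€3,603.08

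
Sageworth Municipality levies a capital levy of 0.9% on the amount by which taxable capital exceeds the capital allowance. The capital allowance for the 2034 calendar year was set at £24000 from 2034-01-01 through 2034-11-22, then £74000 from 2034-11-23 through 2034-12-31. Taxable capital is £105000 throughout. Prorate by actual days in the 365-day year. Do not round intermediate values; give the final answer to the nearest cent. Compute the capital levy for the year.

2034-01-01 to 2034-11-22: 326 days, exemption £24000 → (£105000 − £24000) × 0.9% × 326/365 = £651.1068
2034-11-23 to 2034-12-31: 39 days, exemption £74000 → (£105000 − £74000) × 0.9% × 39/365 = £29.8110
Total = £680.9178

£680.92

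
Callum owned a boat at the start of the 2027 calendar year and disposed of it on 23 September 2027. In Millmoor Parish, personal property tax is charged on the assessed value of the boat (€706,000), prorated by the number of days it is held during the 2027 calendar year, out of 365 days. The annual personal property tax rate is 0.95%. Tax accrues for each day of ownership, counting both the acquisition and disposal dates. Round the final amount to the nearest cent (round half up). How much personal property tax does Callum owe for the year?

€4,887.84

Days held (1 January – 23 September 2027): 266 out of 365
Tax = €706,000 × 0.95% × 266/365 = €4,887.8411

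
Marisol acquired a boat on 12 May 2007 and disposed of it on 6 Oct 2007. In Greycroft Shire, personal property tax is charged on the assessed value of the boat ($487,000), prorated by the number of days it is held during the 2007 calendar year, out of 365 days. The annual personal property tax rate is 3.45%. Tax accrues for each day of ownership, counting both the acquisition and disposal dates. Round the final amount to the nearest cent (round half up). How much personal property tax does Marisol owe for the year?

$6,812.66

Days held (12 May – 6 Oct 2007): 148 out of 365
Tax = $487,000 × 3.45% × 148/365 = $6,812.6630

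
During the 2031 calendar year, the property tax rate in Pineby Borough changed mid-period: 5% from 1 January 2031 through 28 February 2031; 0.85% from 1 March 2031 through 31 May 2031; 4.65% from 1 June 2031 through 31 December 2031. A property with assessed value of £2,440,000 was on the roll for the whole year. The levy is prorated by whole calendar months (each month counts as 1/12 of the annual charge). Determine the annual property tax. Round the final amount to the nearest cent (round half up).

£91,703.33

1 January – 28 February 2031: 2 months at 5% → £2,440,000 × 5% × 2/12 = £20,333.3333
1 March – 31 May 2031: 3 months at 0.85% → £2,440,000 × 0.85% × 3/12 = £5,185.0000
1 June – 31 December 2031: 7 months at 4.65% → £2,440,000 × 4.65% × 7/12 = £66,185.0000
Total = £91,703.3333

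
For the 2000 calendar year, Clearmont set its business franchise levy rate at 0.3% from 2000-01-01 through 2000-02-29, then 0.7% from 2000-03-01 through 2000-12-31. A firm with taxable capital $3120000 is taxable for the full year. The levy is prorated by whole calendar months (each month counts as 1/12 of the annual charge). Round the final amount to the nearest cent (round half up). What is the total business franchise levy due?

2000-01-01 to 2000-02-29: 2 months at 0.3% → $3120000 × 0.3% × 2/12 = $1560.0000
2000-03-01 to 2000-12-31: 10 months at 0.7% → $3120000 × 0.7% × 10/12 = $18200.0000
Total = $19760.0000

$19760.00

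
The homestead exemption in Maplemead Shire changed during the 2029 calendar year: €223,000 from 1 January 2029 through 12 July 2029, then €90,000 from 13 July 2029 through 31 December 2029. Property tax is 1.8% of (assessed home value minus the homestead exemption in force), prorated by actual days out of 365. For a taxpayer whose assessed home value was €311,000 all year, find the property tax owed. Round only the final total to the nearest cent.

1 January – 12 July 2029: 193 days, exemption €223,000 → (€311,000 − €223,000) × 1.8% × 193/365 = €837.5671
13 July – 31 December 2029: 172 days, exemption €90,000 → (€311,000 − €90,000) × 1.8% × 172/365 = €1,874.5644
Total = €2,712.1315

€2,712.13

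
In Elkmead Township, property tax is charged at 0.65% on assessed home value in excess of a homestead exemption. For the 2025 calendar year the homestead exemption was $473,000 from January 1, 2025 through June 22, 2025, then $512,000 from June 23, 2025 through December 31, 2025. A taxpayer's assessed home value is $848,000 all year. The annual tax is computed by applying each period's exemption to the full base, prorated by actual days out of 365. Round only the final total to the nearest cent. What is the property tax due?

$2,304.15

January 1 – June 22, 2025: 173 days, exemption $473,000 → ($848,000 − $473,000) × 0.65% × 173/365 = $1,155.3082
June 23 – December 31, 2025: 192 days, exemption $512,000 → ($848,000 − $512,000) × 0.65% × 192/365 = $1,148.8438
Total = $2,304.1521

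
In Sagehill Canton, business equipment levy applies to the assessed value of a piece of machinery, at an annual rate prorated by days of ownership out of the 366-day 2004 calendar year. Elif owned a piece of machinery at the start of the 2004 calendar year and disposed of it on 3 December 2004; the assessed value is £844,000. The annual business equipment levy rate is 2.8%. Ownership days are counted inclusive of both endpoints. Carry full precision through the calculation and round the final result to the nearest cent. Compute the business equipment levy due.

Days held (1 January – 3 December 2004): 338 out of 366
Tax = £844,000 × 2.8% × 338/366 = £21,824.0874

£21,824.09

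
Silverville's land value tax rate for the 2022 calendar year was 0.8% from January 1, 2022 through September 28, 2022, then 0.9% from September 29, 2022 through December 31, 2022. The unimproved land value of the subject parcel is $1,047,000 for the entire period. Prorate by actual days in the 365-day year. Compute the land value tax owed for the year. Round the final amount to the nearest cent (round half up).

$8,645.64

January 1 – September 28, 2022: 271 days at 0.8% → $1,047,000 × 0.8% × 271/365 = $6,218.8932
September 29 – December 31, 2022: 94 days at 0.9% → $1,047,000 × 0.9% × 94/365 = $2,426.7452
Total = $8,645.6384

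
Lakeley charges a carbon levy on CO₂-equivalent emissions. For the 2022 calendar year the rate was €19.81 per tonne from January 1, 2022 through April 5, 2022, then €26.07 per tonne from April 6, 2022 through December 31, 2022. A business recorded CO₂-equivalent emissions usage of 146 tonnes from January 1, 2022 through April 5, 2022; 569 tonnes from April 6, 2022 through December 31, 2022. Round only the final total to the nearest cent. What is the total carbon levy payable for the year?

€17726.09

January 1 – April 5, 2022: 146 tonnes at €19.81/tonne → €2892.26
April 6 – December 31, 2022: 569 tonnes at €26.07/tonne → €14833.83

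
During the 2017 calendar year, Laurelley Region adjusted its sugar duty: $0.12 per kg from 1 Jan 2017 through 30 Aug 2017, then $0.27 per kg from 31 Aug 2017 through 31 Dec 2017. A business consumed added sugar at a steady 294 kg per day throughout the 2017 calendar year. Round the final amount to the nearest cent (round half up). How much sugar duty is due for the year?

1 Jan – 30 Aug 2017: 242 days × 294 kg/day = 71,148 kg at $0.12/kg → $8,537.76
31 Aug – 31 Dec 2017: 123 days × 294 kg/day = 36,162 kg at $0.27/kg → $9,763.74

$18,301.50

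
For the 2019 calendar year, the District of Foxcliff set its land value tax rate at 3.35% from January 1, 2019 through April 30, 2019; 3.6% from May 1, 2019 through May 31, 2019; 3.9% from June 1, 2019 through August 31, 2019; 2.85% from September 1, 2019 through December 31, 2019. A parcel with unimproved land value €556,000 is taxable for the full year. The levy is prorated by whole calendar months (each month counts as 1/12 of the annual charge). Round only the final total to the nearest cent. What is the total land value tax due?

January 1 – April 30, 2019: 4 months at 3.35% → €556,000 × 3.35% × 4/12 = €6,208.6667
May 1 – May 31, 2019: 1 month at 3.6% → €556,000 × 3.6% × 1/12 = €1,668.0000
June 1 – August 31, 2019: 3 months at 3.9% → €556,000 × 3.9% × 3/12 = €5,421.0000
September 1 – December 31, 2019: 4 months at 2.85% → €556,000 × 2.85% × 4/12 = €5,282.0000
Total = €18,579.6667

€18,579.67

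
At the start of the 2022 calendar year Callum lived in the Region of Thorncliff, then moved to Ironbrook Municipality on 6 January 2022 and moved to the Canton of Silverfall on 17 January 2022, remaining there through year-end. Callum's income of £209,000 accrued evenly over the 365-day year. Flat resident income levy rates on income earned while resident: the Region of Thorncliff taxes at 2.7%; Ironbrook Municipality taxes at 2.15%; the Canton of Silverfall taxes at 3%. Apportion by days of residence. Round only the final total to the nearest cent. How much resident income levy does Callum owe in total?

£6,207.87

The Region of Thorncliff, 1 January – 5 January 2022: 5 days → £209,000 × 2.7% × 5/365 = £77.3014
Ironbrook Municipality, 6 January – 16 January 2022: 11 days → £209,000 × 2.15% × 11/365 = £135.4205
The Canton of Silverfall, 17 January – 31 December 2022: 349 days → £209,000 × 3% × 349/365 = £5,995.1507
Total = £6,207.8726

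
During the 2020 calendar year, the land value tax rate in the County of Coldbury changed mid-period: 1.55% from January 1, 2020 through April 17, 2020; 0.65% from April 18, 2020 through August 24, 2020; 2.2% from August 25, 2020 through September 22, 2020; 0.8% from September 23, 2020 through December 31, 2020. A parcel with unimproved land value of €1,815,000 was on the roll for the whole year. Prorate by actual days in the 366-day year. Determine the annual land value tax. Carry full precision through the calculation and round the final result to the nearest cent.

January 1 – April 17, 2020: 108 days at 1.55% → €1,815,000 × 1.55% × 108/366 = €8,301.3934
April 18 – August 24, 2020: 129 days at 0.65% → €1,815,000 × 0.65% × 129/366 = €4,158.1352
August 25 – September 22, 2020: 29 days at 2.2% → €1,815,000 × 2.2% × 29/366 = €3,163.8525
September 23 – December 31, 2020: 100 days at 0.8% → €1,815,000 × 0.8% × 100/366 = €3,967.2131
Total = €19,590.5943

€19,590.59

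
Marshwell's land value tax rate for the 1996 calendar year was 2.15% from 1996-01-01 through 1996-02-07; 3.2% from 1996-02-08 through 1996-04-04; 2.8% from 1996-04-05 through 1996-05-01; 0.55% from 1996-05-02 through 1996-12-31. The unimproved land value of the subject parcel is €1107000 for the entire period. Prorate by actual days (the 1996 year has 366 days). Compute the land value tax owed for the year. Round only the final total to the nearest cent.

€14333.53

1996-01-01 to 1996-02-07: 38 days at 2.15% → €1107000 × 2.15% × 38/366 = €2471.0902
1996-02-08 to 1996-04-04: 57 days at 3.2% → €1107000 × 3.2% × 57/366 = €5516.8525
1996-04-05 to 1996-05-01: 27 days at 2.8% → €1107000 × 2.8% × 27/366 = €2286.5902
1996-05-02 to 1996-12-31: 244 days at 0.55% → €1107000 × 0.55% × 244/366 = €4059.0000
Total = €14333.5328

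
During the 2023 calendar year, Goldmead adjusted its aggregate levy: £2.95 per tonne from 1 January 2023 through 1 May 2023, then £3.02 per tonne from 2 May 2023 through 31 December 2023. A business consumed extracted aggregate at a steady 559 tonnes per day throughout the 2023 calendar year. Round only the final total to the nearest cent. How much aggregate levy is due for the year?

£611,450.97

1 January – 1 May 2023: 121 days × 559 tonnes/day = 67,639 tonnes at £2.95/tonne → £199,535.05
2 May – 31 December 2023: 244 days × 559 tonnes/day = 136,396 tonnes at £3.02/tonne → £411,915.92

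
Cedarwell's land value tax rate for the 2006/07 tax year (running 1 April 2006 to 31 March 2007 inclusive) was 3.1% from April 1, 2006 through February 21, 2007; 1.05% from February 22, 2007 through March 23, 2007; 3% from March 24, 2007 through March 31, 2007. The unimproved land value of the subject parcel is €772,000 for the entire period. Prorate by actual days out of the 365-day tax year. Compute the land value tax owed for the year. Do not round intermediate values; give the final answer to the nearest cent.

€22,614.31

April 1, 2006 – February 21, 2007: 327 days at 3.1% → €772,000 × 3.1% × 327/365 = €21,440.4493
February 22 – March 23, 2007: 30 days at 1.05% → €772,000 × 1.05% × 30/365 = €666.2466
March 24 – March 31, 2007: 8 days at 3% → €772,000 × 3% × 8/365 = €507.6164
Total = €22,614.3123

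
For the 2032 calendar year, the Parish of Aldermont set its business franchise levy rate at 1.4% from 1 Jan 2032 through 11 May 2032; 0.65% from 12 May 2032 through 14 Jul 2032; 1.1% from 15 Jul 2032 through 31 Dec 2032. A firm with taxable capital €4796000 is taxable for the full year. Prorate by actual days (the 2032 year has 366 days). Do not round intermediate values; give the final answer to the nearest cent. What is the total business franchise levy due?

1 Jan – 11 May 2032: 132 days at 1.4% → €4796000 × 1.4% × 132/366 = €24215.8689
12 May – 14 Jul 2032: 64 days at 0.65% → €4796000 × 0.65% × 64/366 = €5451.1913
15 Jul – 31 Dec 2032: 170 days at 1.1% → €4796000 × 1.1% × 170/366 = €24504.1530
Total = €54171.2131

€54171.21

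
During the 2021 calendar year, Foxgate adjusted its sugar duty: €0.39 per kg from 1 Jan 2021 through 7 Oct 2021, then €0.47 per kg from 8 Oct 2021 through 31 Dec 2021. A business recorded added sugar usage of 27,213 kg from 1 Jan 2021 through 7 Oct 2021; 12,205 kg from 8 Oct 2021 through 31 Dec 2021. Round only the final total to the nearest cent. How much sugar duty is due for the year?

€16,349.42

1 Jan – 7 Oct 2021: 27,213 kg at €0.39/kg → €10,613.07
8 Oct – 31 Dec 2021: 12,205 kg at €0.47/kg → €5,736.35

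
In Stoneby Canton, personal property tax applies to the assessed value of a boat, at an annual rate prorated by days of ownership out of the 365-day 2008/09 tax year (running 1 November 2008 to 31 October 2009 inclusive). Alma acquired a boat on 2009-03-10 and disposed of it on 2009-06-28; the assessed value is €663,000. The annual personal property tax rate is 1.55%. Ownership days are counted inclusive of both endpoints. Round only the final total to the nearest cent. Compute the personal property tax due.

€3,125.18

Days held (2009-03-10 to 2009-06-28): 111 out of 365
Tax = €663,000 × 1.55% × 111/365 = €3,125.1822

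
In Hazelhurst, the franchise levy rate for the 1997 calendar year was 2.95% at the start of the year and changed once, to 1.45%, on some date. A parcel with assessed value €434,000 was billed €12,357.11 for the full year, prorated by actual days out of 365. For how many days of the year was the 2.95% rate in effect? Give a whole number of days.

Let d = days at the first rate; then 365 − d days at the second rate.
€434,000 × [2.95%·d + 1.45%·(365−d)] / 365 = €12,357.11
Solving gives d = 340, so the new rate took effect on 7 Dec 1997.

340 days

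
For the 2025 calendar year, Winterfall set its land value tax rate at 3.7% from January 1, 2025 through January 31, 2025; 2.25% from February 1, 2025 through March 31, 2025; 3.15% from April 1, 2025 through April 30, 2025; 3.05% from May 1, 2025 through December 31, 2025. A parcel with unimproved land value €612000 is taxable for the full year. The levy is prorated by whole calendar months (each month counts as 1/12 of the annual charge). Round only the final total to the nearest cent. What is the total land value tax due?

January 1 – January 31, 2025: 1 month at 3.7% → €612000 × 3.7% × 1/12 = €1887.0000
February 1 – March 31, 2025: 2 months at 2.25% → €612000 × 2.25% × 2/12 = €2295.0000
April 1 – April 30, 2025: 1 month at 3.15% → €612000 × 3.15% × 1/12 = €1606.5000
May 1 – December 31, 2025: 8 months at 3.05% → €612000 × 3.05% × 8/12 = €12444.0000
Total = €18232.5000

€18232.50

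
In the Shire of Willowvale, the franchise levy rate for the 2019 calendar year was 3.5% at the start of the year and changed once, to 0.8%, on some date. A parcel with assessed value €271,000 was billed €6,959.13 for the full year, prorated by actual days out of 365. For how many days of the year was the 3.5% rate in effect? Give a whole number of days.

239 days

Let d = days at the first rate; then 365 − d days at the second rate.
€271,000 × [3.5%·d + 0.8%·(365−d)] / 365 = €6,959.13
Solving gives d = 239, so the new rate took effect on 28 Aug 2019.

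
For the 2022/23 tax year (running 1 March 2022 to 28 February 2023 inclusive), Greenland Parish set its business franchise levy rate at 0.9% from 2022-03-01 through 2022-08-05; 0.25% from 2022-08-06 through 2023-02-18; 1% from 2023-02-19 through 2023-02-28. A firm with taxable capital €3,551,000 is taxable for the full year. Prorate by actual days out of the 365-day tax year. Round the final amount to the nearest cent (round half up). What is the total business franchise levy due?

€19,598.60

2022-03-01 to 2022-08-05: 158 days at 0.9% → €3,551,000 × 0.9% × 158/365 = €13,834.3068
2022-08-06 to 2023-02-18: 197 days at 0.25% → €3,551,000 × 0.25% × 197/365 = €4,791.4178
2023-02-19 to 2023-02-28: 10 days at 1% → €3,551,000 × 1% × 10/365 = €972.8767
Total = €19,598.6014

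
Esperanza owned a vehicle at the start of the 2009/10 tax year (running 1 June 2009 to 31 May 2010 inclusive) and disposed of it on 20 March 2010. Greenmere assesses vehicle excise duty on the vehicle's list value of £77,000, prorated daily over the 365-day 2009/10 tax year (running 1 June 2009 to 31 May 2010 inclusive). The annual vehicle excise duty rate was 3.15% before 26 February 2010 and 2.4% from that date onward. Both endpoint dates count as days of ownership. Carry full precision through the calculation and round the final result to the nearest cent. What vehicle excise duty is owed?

£1,910.65

1 June 2009 – 25 February 2010: 270 days at 3.15% → £77,000 × 3.15% × 270/365 = £1,794.2055
26 February – 20 March 2010: 23 days at 2.4% → £77,000 × 2.4% × 23/365 = £116.4493
Total = £1,910.6548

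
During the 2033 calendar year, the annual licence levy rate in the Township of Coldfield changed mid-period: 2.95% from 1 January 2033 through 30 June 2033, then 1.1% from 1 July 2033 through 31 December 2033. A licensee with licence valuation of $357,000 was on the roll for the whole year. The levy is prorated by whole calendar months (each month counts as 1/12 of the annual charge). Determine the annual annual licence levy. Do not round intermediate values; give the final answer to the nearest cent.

$7,229.25

1 January – 30 June 2033: 6 months at 2.95% → $357,000 × 2.95% × 6/12 = $5,265.7500
1 July – 31 December 2033: 6 months at 1.1% → $357,000 × 1.1% × 6/12 = $1,963.5000
Total = $7,229.2500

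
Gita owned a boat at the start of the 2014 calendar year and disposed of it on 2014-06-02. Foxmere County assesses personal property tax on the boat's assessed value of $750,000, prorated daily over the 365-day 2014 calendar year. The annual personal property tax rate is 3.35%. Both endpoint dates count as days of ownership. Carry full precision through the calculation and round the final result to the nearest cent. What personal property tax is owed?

$10,531.85

Days held (2014-01-01 to 2014-06-02): 153 out of 365
Tax = $750,000 × 3.35% × 153/365 = $10,531.8493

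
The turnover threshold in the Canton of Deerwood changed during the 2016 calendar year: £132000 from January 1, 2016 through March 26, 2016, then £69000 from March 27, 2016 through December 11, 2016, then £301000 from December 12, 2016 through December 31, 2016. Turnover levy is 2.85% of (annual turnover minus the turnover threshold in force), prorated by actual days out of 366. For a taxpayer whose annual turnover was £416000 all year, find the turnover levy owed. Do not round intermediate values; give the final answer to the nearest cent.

January 1 – March 26, 2016: 86 days, exemption £132000 → (£416000 − £132000) × 2.85% × 86/366 = £1901.8689
March 27 – December 11, 2016: 260 days, exemption £69000 → (£416000 − £69000) × 2.85% × 260/366 = £7025.3279
December 12 – December 31, 2016: 20 days, exemption £301000 → (£416000 − £301000) × 2.85% × 20/366 = £179.0984
Total = £9106.2951

£9106.30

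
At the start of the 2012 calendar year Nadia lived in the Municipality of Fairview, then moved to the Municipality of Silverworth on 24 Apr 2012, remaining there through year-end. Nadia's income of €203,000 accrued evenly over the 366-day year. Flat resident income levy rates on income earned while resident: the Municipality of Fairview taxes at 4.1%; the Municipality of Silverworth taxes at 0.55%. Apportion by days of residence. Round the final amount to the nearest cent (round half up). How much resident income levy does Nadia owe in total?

The Municipality of Fairview, 1 Jan – 23 Apr 2012: 114 days → €203,000 × 4.1% × 114/366 = €2,592.4098
The Municipality of Silverworth, 24 Apr – 31 Dec 2012: 252 days → €203,000 × 0.55% × 252/366 = €768.7377
Total = €3,361.1475

€3,361.15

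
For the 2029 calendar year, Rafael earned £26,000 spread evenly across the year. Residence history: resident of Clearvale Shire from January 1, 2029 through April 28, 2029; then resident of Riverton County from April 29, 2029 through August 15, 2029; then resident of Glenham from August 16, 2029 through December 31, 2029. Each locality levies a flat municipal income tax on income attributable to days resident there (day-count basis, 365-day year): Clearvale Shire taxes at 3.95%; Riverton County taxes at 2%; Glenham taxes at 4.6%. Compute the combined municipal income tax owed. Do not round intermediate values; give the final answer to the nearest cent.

Clearvale Shire, January 1 – April 28, 2029: 118 days → £26,000 × 3.95% × 118/365 = £332.0164
Riverton County, April 29 – August 15, 2029: 109 days → £26,000 × 2% × 109/365 = £155.2877
Glenham, August 16 – December 31, 2029: 138 days → £26,000 × 4.6% × 138/365 = £452.1863
Total = £939.4904

£939.49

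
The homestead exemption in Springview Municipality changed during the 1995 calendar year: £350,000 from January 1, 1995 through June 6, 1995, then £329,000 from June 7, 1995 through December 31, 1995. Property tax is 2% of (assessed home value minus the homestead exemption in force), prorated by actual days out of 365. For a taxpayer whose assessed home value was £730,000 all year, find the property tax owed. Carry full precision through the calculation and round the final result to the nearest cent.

£7,839.34

January 1 – June 6, 1995: 157 days, exemption £350,000 → (£730,000 − £350,000) × 2% × 157/365 = £3,269.0411
June 7 – December 31, 1995: 208 days, exemption £329,000 → (£730,000 − £329,000) × 2% × 208/365 = £4,570.3014
Total = £7,839.3425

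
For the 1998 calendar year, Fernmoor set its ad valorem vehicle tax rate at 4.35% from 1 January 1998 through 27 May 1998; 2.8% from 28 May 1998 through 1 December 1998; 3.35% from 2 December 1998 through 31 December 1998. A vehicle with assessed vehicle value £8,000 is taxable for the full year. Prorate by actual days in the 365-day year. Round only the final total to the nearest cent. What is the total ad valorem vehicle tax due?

£277.56

1 January – 27 May 1998: 147 days at 4.35% → £8,000 × 4.35% × 147/365 = £140.1534
28 May – 1 December 1998: 188 days at 2.8% → £8,000 × 2.8% × 188/365 = £115.3753
2 December – 31 December 1998: 30 days at 3.35% → £8,000 × 3.35% × 30/365 = £22.0274
Total = £277.5562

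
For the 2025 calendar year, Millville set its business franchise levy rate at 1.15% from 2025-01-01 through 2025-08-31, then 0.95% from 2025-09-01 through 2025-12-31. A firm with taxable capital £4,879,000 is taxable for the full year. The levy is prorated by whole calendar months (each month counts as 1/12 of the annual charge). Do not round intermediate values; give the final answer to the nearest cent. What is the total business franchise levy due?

£52,855.83

2025-01-01 to 2025-08-31: 8 months at 1.15% → £4,879,000 × 1.15% × 8/12 = £37,405.6667
2025-09-01 to 2025-12-31: 4 months at 0.95% → £4,879,000 × 0.95% × 4/12 = £15,450.1667
Total = £52,855.8333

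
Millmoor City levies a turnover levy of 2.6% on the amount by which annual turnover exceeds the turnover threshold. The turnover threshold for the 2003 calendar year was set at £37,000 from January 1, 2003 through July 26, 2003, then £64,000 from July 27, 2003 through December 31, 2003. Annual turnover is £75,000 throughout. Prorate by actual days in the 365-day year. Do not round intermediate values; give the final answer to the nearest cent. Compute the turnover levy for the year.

£684.12

January 1 – July 26, 2003: 207 days, exemption £37,000 → (£75,000 − £37,000) × 2.6% × 207/365 = £560.3178
July 27 – December 31, 2003: 158 days, exemption £64,000 → (£75,000 − £64,000) × 2.6% × 158/365 = £123.8027
Total = £684.1205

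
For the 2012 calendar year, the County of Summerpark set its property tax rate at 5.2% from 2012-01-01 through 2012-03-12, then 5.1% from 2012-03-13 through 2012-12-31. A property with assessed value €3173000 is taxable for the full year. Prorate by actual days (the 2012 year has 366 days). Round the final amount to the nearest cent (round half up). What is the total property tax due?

2012-01-01 to 2012-03-12: 72 days at 5.2% → €3173000 × 5.2% × 72/366 = €32458.2295
2012-03-13 to 2012-12-31: 294 days at 5.1% → €3173000 × 5.1% × 294/366 = €129988.9672
Total = €162447.1967

€162447.20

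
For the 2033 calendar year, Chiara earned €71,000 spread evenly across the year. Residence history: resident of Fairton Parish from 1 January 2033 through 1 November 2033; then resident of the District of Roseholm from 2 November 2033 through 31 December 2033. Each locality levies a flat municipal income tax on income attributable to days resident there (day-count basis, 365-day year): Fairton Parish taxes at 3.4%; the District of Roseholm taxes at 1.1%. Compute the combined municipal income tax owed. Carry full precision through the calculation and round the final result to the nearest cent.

€2,145.56

Fairton Parish, 1 January – 1 November 2033: 305 days → €71,000 × 3.4% × 305/365 = €2,017.1781
The District of Roseholm, 2 November – 31 December 2033: 60 days → €71,000 × 1.1% × 60/365 = €128.3836
Total = €2,145.5616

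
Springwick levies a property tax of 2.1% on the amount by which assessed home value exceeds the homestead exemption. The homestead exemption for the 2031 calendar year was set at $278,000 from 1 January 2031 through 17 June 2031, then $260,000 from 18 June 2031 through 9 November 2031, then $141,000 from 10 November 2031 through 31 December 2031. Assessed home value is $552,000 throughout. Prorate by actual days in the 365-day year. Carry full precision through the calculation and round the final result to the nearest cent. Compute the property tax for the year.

$6,314.04

1 January – 17 June 2031: 168 days, exemption $278,000 → ($552,000 − $278,000) × 2.1% × 168/365 = $2,648.4164
18 June – 9 November 2031: 145 days, exemption $260,000 → ($552,000 − $260,000) × 2.1% × 145/365 = $2,436.0000
10 November – 31 December 2031: 52 days, exemption $141,000 → ($552,000 − $141,000) × 2.1% × 52/365 = $1,229.6219
Total = $6,314.0384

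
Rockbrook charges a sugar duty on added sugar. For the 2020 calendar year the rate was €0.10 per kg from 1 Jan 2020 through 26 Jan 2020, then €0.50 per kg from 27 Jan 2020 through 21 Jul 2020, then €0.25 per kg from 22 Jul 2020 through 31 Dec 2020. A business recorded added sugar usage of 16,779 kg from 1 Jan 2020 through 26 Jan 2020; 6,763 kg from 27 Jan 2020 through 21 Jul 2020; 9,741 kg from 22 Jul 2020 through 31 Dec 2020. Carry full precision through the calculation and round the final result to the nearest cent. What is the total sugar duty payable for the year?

1 Jan – 26 Jan 2020: 16,779 kg at €0.10/kg → €1,677.90
27 Jan – 21 Jul 2020: 6,763 kg at €0.50/kg → €3,381.50
22 Jul – 31 Dec 2020: 9,741 kg at €0.25/kg → €2,435.25

€7,494.65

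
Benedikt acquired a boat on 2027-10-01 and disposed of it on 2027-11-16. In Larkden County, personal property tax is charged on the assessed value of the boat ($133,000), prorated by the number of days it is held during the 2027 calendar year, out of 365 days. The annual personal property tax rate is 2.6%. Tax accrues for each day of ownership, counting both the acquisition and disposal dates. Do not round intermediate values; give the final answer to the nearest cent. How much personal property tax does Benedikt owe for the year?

$445.28

Days held (2027-10-01 to 2027-11-16): 47 out of 365
Tax = $133,000 × 2.6% × 47/365 = $445.2767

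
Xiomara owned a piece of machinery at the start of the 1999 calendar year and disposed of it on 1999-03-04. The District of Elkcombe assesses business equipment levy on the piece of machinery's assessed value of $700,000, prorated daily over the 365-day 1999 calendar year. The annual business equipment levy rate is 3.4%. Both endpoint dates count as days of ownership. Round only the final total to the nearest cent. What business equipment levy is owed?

Days held (1999-01-01 to 1999-03-04): 63 out of 365
Tax = $700,000 × 3.4% × 63/365 = $4,107.9452

$4,107.95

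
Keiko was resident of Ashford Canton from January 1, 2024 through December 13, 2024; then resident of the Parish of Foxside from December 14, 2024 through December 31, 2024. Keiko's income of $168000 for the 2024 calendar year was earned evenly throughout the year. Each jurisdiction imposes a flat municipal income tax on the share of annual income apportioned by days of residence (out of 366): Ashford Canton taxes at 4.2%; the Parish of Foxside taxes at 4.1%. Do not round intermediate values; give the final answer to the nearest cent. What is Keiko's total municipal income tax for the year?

Ashford Canton, January 1 – December 13, 2024: 348 days → $168000 × 4.2% × 348/366 = $6708.9836
The Parish of Foxside, December 14 – December 31, 2024: 18 days → $168000 × 4.1% × 18/366 = $338.7541
Total = $7047.7377

$7047.74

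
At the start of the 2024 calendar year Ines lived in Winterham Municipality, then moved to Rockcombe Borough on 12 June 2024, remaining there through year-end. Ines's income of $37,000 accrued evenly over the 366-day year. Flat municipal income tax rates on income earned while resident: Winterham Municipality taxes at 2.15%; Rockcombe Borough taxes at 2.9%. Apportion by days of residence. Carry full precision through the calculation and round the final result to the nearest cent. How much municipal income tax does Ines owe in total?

$949.41

Winterham Municipality, 1 January – 11 June 2024: 163 days → $37,000 × 2.15% × 163/366 = $354.2801
Rockcombe Borough, 12 June – 31 December 2024: 203 days → $37,000 × 2.9% × 203/366 = $595.1339
Total = $949.4139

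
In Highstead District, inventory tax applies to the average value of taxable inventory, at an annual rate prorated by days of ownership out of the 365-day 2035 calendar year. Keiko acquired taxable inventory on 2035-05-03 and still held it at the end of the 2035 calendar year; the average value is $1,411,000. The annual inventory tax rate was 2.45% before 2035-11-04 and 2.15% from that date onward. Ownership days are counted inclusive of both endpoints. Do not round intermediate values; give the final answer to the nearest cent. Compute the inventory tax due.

$22,342.12

2035-05-03 to 2035-11-03: 185 days at 2.45% → $1,411,000 × 2.45% × 185/365 = $17,521.5274
2035-11-04 to 2035-12-31: 58 days at 2.15% → $1,411,000 × 2.15% × 58/365 = $4,820.5945
Total = $22,342.1219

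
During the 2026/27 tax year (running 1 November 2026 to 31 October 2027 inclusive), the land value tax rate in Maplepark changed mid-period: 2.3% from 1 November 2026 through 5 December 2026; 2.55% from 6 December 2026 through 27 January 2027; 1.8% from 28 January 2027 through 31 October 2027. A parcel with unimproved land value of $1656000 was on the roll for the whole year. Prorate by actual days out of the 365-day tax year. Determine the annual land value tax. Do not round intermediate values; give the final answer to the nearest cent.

1 November – 5 December 2026: 35 days at 2.3% → $1656000 × 2.3% × 35/365 = $3652.2740
6 December 2026 – 27 January 2027: 53 days at 2.55% → $1656000 × 2.55% × 53/365 = $6131.7370
28 January – 31 October 2027: 277 days at 1.8% → $1656000 × 1.8% × 277/365 = $22621.4137
Total = $32405.4247

$32405.42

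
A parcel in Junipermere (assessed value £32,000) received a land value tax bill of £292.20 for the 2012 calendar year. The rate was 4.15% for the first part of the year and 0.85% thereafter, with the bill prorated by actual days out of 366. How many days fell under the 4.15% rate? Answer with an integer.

7 days

Let d = days at the first rate; then 366 − d days at the second rate.
£32,000 × [4.15%·d + 0.85%·(366−d)] / 366 = £292.20
Solving gives d = 7, so the new rate took effect on January 8, 2012.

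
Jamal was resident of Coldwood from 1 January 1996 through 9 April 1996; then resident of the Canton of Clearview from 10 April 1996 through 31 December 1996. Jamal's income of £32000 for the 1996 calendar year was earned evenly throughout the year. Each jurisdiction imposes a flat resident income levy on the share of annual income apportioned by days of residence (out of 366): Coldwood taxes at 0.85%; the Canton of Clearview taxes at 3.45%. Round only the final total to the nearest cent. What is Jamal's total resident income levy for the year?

£876.68

Coldwood, 1 January – 9 April 1996: 100 days → £32000 × 0.85% × 100/366 = £74.3169
The Canton of Clearview, 10 April – 31 December 1996: 266 days → £32000 × 3.45% × 266/366 = £802.3607
Total = £876.6776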